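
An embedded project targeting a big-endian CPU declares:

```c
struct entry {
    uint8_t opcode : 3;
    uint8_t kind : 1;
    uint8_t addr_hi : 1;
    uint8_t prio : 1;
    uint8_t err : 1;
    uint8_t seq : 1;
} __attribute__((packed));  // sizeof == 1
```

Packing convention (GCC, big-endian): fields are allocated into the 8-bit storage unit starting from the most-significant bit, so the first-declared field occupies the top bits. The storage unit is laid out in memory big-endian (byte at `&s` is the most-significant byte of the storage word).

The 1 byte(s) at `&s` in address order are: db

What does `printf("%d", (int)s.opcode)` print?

6

[0]=0xdb (big-endian) → word 0xdb
opcode:3 @ bit 5 → (0xdb>>5)&0x7 = 0x6  ←
kind:1 @ bit 4 → (0xdb>>4)&0x1 = 0x1
addr_hi:1 @ bit 3 → (0xdb>>3)&0x1 = 0x1
prio:1 @ bit 2 → (0xdb>>2)&0x1 = 0x0
err:1 @ bit 1 → (0xdb>>1)&0x1 = 0x1
seq:1 @ bit 0 → (0xdb>>0)&0x1 = 0x1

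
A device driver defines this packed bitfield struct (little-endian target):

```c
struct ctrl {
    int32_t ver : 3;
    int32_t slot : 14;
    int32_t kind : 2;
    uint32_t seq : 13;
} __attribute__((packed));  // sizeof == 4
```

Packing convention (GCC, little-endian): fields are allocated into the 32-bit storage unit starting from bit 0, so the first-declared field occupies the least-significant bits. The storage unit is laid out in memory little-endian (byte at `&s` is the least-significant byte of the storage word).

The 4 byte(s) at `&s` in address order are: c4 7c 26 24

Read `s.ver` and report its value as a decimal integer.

-4

[0]=0xc4 [1]=0x7c [2]=0x26 [3]=0x24 (little-endian) → word 0x24267cc4
ver [0+:3] = (word>>0) & 0x7 = 4  ←
slot [3+:14] = (word>>3) & 0x3fff = 3992
kind [17+:2] = (word>>17) & 0x3 = 3
seq [19+:13] = (word>>19) & 0x1fff = 1156
ver signed 3b, MSB=1: 4 - 8 = -4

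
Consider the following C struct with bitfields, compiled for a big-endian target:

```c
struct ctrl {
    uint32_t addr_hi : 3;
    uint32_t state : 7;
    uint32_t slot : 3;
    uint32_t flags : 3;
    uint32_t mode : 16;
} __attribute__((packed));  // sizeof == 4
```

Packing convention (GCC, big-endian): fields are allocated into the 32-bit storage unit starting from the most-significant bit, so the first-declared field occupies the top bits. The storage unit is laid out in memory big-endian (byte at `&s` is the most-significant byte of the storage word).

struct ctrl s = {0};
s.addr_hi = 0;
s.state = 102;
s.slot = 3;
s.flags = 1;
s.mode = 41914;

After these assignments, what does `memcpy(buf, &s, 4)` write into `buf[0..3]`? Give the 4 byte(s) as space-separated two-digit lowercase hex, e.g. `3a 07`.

addr_hi (3b) val=0 bits=0x0 at bit 29: 0x00000000
state (7b) val=102 bits=0x66 at bit 22: 0x19800000
slot (3b) val=3 bits=0x3 at bit 19: 0x19980000
flags (3b) val=1 bits=0x1 at bit 16: 0x19990000
mode (16b) val=41914 bits=0xa3ba at bit 0: 0x1999a3ba
word = 0x1999a3ba → big-endian bytes:
  [0]=0x19  [1]=0x99  [2]=0xa3  [3]=0xba

19 99 a3 ba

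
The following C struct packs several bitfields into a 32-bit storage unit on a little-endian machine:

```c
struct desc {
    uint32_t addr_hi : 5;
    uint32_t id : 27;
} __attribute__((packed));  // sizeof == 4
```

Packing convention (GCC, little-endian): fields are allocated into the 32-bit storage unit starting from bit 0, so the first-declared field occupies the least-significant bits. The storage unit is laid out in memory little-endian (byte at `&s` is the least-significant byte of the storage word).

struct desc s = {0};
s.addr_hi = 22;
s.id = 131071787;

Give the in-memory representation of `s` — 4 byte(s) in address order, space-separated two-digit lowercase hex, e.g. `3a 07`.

addr_hi (5b) val=22 bits=0x16 at bit 0: 0x00000016
id (27b) val=131071787 bits=0x7cfff2b at bit 5: 0xf9ffe576
word = 0xf9ffe576 → little-endian bytes:
  [0]=0x76  [1]=0xe5  [2]=0xff  [3]=0xf9

76 e5 ff f9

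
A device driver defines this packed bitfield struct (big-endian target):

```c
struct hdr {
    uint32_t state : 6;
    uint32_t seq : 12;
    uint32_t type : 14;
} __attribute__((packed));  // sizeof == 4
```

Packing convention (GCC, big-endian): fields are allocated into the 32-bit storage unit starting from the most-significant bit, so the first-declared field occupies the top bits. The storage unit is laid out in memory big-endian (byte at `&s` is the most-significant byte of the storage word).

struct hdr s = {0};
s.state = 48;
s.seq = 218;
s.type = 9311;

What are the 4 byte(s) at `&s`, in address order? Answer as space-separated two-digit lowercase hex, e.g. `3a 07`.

[26+:6] state=48 & 0x3f = 0x30; word=0xc0000000
[14+:12] seq=218 & 0xfff = 0xda; word=0xc0368000
[0+:14] type=9311 & 0x3fff = 0x245f; word=0xc036a45f
word = 0xc036a45f → big-endian bytes:
  [0]=0xc0  [1]=0x36  [2]=0xa4  [3]=0x5f

c0 36 a4 5f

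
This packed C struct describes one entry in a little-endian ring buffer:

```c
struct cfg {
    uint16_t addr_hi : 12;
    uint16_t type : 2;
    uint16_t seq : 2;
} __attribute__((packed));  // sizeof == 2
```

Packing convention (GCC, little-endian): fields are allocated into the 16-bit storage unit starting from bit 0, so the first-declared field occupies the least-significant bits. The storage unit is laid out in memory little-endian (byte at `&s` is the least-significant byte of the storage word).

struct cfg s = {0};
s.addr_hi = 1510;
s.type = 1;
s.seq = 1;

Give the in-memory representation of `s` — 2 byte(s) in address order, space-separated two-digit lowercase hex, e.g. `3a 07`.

addr_hi:12 = 1510 → 0x5e6 << 0 → word 0x05e6
type:2 = 1 → 0x1 << 12 → word 0x15e6
seq:2 = 1 → 0x1 << 14 → word 0x55e6
word = 0x55e6 → little-endian bytes:
  [0]=0xe6  [1]=0x55

e6 55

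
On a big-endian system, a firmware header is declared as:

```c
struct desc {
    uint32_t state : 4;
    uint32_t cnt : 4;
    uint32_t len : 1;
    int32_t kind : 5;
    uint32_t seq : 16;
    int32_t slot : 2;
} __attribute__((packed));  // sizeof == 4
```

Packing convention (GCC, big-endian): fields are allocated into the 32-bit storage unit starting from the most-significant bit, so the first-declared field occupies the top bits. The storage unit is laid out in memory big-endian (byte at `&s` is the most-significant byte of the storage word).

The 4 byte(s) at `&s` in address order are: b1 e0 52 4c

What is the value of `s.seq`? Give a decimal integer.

5267

[0]=0xb1 [1]=0xe0 [2]=0x52 [3]=0x4c (big-endian) → word 0xb1e0524c
state:4 @ bit 28 → (0xb1e0524c>>28)&0xf = 0xb
cnt:4 @ bit 24 → (0xb1e0524c>>24)&0xf = 0x1
len:1 @ bit 23 → (0xb1e0524c>>23)&0x1 = 0x1
kind:5 @ bit 18 → (0xb1e0524c>>18)&0x1f = 0x18
seq:16 @ bit 2 → (0xb1e0524c>>2)&0xffff = 0x1493  ←
slot:2 @ bit 0 → (0xb1e0524c>>0)&0x3 = 0x0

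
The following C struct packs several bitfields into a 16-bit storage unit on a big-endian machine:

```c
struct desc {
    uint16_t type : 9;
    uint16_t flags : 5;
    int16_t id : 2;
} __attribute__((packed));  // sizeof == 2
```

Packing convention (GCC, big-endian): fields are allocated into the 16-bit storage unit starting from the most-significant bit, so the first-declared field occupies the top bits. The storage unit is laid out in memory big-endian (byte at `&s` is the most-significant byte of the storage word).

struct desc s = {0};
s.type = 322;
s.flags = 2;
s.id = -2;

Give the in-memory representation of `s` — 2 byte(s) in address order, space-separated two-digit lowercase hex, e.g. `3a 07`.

a1 0a

type:9 = 322 → 0x142 << 7 → word 0xa100
flags:5 = 2 → 0x2 << 2 → word 0xa108
id:2 = -2 → 0x2 << 0 → word 0xa10a
word = 0xa10a → big-endian bytes:
  [0]=0xa1  [1]=0x0a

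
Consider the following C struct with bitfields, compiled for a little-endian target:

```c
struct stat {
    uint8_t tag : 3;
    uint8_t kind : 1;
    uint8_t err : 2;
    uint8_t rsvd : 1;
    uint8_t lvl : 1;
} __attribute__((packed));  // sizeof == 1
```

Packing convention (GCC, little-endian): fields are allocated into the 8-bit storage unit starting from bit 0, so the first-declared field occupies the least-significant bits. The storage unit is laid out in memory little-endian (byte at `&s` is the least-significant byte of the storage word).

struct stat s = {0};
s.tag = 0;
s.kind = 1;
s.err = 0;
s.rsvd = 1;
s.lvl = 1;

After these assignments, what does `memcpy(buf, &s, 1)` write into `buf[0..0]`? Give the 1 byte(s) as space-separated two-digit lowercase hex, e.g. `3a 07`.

c8

tag:3 = 0 → 0x0 << 0 → word 0x00
kind:1 = 1 → 0x1 << 3 → word 0x08
err:2 = 0 → 0x0 << 4 → word 0x08
rsvd:1 = 1 → 0x1 << 6 → word 0x48
lvl:1 = 1 → 0x1 << 7 → word 0xc8
word = 0xc8 → little-endian bytes:
  [0]=0xc8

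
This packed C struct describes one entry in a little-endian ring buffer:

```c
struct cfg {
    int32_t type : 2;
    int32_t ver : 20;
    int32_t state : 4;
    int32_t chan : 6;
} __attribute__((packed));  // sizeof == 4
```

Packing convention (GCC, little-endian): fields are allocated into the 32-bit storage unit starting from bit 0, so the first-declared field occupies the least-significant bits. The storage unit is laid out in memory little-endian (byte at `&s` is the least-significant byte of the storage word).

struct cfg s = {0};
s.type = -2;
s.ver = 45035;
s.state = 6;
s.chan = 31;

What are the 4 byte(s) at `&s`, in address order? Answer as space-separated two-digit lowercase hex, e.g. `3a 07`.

ae bf 82 7d

type (2b) val=-2 bits=0x2 at bit 0: 0x00000002
ver (20b) val=45035 bits=0xafeb at bit 2: 0x0002bfae
state (4b) val=6 bits=0x6 at bit 22: 0x0182bfae
chan (6b) val=31 bits=0x1f at bit 26: 0x7d82bfae
word = 0x7d82bfae → little-endian bytes:
  [0]=0xae  [1]=0xbf  [2]=0x82  [3]=0x7d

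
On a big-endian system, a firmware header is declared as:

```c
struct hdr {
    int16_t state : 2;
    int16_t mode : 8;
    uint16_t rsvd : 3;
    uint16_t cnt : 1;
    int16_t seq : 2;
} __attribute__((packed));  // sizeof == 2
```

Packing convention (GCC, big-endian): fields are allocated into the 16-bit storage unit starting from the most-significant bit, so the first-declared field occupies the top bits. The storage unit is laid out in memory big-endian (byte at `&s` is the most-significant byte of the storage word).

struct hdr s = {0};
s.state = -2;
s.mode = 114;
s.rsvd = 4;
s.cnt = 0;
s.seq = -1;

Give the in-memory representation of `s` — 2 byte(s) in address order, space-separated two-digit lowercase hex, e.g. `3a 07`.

9c a3

[14+:2] state=-2 & 0x3 = 0x2; word=0x8000
[6+:8] mode=114 & 0xff = 0x72; word=0x9c80
[3+:3] rsvd=4 & 0x7 = 0x4; word=0x9ca0
[2+:1] cnt=0 & 0x1 = 0x0; word=0x9ca0
[0+:2] seq=-1 & 0x3 = 0x3; word=0x9ca3
word = 0x9ca3 → big-endian bytes:
  [0]=0x9c  [1]=0xa3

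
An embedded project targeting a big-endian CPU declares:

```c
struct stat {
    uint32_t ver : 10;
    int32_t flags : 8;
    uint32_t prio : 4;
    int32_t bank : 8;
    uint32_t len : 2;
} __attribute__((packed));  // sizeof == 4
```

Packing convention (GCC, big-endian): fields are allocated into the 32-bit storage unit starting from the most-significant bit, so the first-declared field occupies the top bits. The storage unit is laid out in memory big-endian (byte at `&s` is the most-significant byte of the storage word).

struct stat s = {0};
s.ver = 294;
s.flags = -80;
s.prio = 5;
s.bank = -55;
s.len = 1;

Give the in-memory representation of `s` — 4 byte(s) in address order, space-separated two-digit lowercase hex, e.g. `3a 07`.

49 ac 17 25

[22+:10] ver=294 & 0x3ff = 0x126; word=0x49800000
[14+:8] flags=-80 & 0xff = 0xb0; word=0x49ac0000
[10+:4] prio=5 & 0xf = 0x5; word=0x49ac1400
[2+:8] bank=-55 & 0xff = 0xc9; word=0x49ac1724
[0+:2] len=1 & 0x3 = 0x1; word=0x49ac1725
word = 0x49ac1725 → big-endian bytes:
  [0]=0x49  [1]=0xac  [2]=0x17  [3]=0x25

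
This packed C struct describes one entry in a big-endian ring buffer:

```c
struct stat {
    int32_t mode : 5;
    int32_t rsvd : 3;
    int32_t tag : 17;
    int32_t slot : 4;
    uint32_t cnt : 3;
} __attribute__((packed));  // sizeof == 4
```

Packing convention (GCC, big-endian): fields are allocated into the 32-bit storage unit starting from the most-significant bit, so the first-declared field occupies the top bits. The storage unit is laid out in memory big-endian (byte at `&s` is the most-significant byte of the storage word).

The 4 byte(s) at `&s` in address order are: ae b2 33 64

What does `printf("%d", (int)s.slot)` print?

-4

[0]=0xae [1]=0xb2 [2]=0x33 [3]=0x64 (big-endian) → word 0xaeb23364
mode:5 @ bit 27 → (0xaeb23364>>27)&0x1f = 0x15
rsvd:3 @ bit 24 → (0xaeb23364>>24)&0x7 = 0x6
tag:17 @ bit 7 → (0xaeb23364>>7)&0x1ffff = 0x16466
slot:4 @ bit 3 → (0xaeb23364>>3)&0xf = 0xc  ←
cnt:3 @ bit 0 → (0xaeb23364>>0)&0x7 = 0x4
slot signed 4b, MSB=1: 12 - 16 = -4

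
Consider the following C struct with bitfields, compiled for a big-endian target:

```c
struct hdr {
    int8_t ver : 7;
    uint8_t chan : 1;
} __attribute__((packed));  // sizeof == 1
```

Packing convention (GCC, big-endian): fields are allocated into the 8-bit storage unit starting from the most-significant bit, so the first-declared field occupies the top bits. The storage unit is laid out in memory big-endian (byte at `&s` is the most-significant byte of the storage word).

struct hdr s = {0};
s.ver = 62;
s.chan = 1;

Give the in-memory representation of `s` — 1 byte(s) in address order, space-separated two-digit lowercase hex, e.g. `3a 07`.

ver (7b) val=62 bits=0x3e at bit 1: 0x7c
chan (1b) val=1 bits=0x1 at bit 0: 0x7d
word = 0x7d → big-endian bytes:
  [0]=0x7d

7d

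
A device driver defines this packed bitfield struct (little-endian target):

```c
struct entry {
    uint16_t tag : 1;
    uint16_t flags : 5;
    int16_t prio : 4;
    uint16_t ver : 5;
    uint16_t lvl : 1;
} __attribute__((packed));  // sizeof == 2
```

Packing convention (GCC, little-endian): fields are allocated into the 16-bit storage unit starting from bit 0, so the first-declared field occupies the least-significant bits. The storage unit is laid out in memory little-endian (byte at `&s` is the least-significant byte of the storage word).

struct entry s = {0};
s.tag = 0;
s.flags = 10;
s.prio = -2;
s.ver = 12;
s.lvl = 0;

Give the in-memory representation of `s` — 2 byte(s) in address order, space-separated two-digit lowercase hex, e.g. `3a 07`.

94 33

[0+:1] tag=0 & 0x1 = 0x0; word=0x0000
[1+:5] flags=10 & 0x1f = 0xa; word=0x0014
[6+:4] prio=-2 & 0xf = 0xe; word=0x0394
[10+:5] ver=12 & 0x1f = 0xc; word=0x3394
[15+:1] lvl=0 & 0x1 = 0x0; word=0x3394
word = 0x3394 → little-endian bytes:
  [0]=0x94  [1]=0x33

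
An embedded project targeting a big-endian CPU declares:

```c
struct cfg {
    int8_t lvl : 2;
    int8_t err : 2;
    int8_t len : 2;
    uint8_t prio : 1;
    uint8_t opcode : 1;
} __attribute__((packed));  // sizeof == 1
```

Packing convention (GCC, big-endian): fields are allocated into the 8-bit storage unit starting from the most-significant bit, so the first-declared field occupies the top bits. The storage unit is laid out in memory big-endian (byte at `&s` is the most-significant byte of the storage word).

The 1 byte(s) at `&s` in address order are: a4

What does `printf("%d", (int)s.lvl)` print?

[0]=0xa4 (big-endian) → word 0xa4
lvl:2 @ bit 6 → (0xa4>>6)&0x3 = 0x2  ←
err:2 @ bit 4 → (0xa4>>4)&0x3 = 0x2
len:2 @ bit 2 → (0xa4>>2)&0x3 = 0x1
prio:1 @ bit 1 → (0xa4>>1)&0x1 = 0x0
opcode:1 @ bit 0 → (0xa4>>0)&0x1 = 0x0
lvl signed 2b, MSB=1: 2 - 4 = -2

-2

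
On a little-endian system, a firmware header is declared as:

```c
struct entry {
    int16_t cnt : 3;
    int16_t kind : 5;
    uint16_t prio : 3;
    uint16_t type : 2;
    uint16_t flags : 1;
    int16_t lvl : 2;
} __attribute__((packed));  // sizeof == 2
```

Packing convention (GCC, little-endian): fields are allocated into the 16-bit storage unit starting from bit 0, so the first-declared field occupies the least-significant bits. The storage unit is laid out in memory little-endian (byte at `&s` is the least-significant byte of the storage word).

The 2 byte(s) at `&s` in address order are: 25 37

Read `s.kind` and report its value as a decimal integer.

[0]=0x25 [1]=0x37 (little-endian) → word 0x3725
cnt [0+:3] = (word>>0) & 0x7 = 5
kind [3+:5] = (word>>3) & 0x1f = 4  ←
prio [8+:3] = (word>>8) & 0x7 = 7
type [11+:2] = (word>>11) & 0x3 = 2
flags [13+:1] = (word>>13) & 0x1 = 1
lvl [14+:2] = (word>>14) & 0x3 = 0
kind signed 5b, MSB=0: value = 4

4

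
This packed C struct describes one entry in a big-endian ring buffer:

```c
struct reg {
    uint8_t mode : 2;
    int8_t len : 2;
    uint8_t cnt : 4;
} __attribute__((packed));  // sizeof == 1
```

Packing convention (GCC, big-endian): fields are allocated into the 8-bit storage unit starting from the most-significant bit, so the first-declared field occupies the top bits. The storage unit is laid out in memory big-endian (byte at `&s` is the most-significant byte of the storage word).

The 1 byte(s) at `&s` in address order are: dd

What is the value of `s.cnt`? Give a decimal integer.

[0]=0xdd (big-endian) → word 0xdd
mode:2 @ bit 6 → (0xdd>>6)&0x3 = 0x3
len:2 @ bit 4 → (0xdd>>4)&0x3 = 0x1
cnt:4 @ bit 0 → (0xdd>>0)&0xf = 0xd  ←

13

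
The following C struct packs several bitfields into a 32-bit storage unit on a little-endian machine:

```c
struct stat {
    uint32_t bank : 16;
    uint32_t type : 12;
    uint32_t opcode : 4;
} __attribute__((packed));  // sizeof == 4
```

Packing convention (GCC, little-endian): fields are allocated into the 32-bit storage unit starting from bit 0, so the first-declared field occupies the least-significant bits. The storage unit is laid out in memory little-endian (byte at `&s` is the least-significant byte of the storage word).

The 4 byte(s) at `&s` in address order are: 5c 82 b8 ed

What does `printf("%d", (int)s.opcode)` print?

14

[0]=0x5c [1]=0x82 [2]=0xb8 [3]=0xed (little-endian) → word 0xedb8825c
bank:16 @ bit 0 → (0xedb8825c>>0)&0xffff = 0x825c
type:12 @ bit 16 → (0xedb8825c>>16)&0xfff = 0xdb8
opcode:4 @ bit 28 → (0xedb8825c>>28)&0xf = 0xe  ←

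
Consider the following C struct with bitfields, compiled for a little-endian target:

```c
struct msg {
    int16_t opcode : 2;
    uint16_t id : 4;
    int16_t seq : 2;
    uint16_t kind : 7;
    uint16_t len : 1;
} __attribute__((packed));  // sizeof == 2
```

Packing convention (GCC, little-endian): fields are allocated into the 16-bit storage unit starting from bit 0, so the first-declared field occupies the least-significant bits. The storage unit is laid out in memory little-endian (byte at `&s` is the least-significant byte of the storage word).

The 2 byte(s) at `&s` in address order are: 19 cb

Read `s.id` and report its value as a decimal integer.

6

[0]=0x19 [1]=0xcb (little-endian) → word 0xcb19
opcode:2 @ bit 0 → (0xcb19>>0)&0x3 = 0x1
id:4 @ bit 2 → (0xcb19>>2)&0xf = 0x6  ←
seq:2 @ bit 6 → (0xcb19>>6)&0x3 = 0x0
kind:7 @ bit 8 → (0xcb19>>8)&0x7f = 0x4b
len:1 @ bit 15 → (0xcb19>>15)&0x1 = 0x1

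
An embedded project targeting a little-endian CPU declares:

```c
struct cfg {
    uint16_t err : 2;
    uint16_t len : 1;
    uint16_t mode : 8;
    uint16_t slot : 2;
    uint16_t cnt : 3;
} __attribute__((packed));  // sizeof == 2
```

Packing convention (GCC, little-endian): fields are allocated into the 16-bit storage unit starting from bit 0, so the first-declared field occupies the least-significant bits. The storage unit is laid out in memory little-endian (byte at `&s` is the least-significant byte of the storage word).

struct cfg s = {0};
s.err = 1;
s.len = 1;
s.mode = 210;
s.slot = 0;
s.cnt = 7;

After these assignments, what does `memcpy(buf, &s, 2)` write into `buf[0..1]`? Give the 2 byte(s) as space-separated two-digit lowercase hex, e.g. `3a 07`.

err:2 = 1 → 0x1 << 0 → word 0x0001
len:1 = 1 → 0x1 << 2 → word 0x0005
mode:8 = 210 → 0xd2 << 3 → word 0x0695
slot:2 = 0 → 0x0 << 11 → word 0x0695
cnt:3 = 7 → 0x7 << 13 → word 0xe695
word = 0xe695 → little-endian bytes:
  [0]=0x95  [1]=0xe6

95 e6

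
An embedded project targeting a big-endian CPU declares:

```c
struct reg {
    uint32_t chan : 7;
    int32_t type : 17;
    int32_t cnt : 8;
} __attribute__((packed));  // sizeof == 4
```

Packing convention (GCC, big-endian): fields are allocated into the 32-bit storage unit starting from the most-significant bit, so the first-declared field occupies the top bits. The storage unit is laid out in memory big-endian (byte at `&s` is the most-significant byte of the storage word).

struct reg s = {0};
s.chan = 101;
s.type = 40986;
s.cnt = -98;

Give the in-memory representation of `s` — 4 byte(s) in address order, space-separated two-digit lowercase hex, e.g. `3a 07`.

ca a0 1a 9e

chan (7b) val=101 bits=0x65 at bit 25: 0xca000000
type (17b) val=40986 bits=0xa01a at bit 8: 0xcaa01a00
cnt (8b) val=-98 bits=0x9e at bit 0: 0xcaa01a9e
word = 0xcaa01a9e → big-endian bytes:
  [0]=0xca  [1]=0xa0  [2]=0x1a  [3]=0x9e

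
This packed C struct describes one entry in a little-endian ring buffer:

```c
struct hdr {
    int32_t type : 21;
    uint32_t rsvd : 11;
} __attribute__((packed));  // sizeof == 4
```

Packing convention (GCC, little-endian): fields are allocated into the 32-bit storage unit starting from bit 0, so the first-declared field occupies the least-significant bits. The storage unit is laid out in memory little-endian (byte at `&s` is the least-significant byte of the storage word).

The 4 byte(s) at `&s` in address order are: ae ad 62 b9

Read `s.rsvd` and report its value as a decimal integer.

[0]=0xae [1]=0xad [2]=0x62 [3]=0xb9 (little-endian) → word 0xb962adae
type [0+:21] = (word>>0) & 0x1fffff = 175534
rsvd [21+:11] = (word>>21) & 0x7ff = 1483  ←

1483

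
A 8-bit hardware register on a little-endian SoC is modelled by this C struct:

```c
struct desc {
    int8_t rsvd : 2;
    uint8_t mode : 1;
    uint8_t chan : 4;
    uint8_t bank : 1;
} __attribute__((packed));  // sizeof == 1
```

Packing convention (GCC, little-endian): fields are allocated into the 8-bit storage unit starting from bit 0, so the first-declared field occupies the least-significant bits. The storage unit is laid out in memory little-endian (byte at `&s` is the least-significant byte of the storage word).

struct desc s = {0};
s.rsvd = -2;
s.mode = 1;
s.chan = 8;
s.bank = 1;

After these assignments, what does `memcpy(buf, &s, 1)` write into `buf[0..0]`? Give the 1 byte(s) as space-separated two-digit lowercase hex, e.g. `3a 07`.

[0+:2] rsvd=-2 & 0x3 = 0x2; word=0x02
[2+:1] mode=1 & 0x1 = 0x1; word=0x06
[3+:4] chan=8 & 0xf = 0x8; word=0x46
[7+:1] bank=1 & 0x1 = 0x1; word=0xc6
word = 0xc6 → little-endian bytes:
  [0]=0xc6

c6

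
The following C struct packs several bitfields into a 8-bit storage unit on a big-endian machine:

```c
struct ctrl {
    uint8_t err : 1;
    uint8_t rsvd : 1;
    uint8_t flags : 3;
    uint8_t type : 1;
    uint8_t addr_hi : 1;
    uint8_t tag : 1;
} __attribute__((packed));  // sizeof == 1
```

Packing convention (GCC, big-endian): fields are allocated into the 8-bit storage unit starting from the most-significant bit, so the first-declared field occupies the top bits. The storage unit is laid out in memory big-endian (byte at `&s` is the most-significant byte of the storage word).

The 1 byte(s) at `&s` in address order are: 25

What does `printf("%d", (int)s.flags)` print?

4

[0]=0x25 (big-endian) → word 0x25
err:1 @ bit 7 → (0x25>>7)&0x1 = 0x0
rsvd:1 @ bit 6 → (0x25>>6)&0x1 = 0x0
flags:3 @ bit 3 → (0x25>>3)&0x7 = 0x4  ←
type:1 @ bit 2 → (0x25>>2)&0x1 = 0x1
addr_hi:1 @ bit 1 → (0x25>>1)&0x1 = 0x0
tag:1 @ bit 0 → (0x25>>0)&0x1 = 0x1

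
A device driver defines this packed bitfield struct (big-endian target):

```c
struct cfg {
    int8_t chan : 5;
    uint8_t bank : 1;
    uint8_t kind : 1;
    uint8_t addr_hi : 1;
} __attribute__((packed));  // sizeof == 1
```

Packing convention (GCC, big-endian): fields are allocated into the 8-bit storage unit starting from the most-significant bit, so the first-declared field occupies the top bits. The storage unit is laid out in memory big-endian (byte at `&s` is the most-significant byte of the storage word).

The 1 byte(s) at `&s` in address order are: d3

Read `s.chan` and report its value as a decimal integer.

-6

[0]=0xd3 (big-endian) → word 0xd3
chan:5 @ bit 3 → (0xd3>>3)&0x1f = 0x1a  ←
bank:1 @ bit 2 → (0xd3>>2)&0x1 = 0x0
kind:1 @ bit 1 → (0xd3>>1)&0x1 = 0x1
addr_hi:1 @ bit 0 → (0xd3>>0)&0x1 = 0x1
chan signed 5b, MSB=1: 26 - 32 = -6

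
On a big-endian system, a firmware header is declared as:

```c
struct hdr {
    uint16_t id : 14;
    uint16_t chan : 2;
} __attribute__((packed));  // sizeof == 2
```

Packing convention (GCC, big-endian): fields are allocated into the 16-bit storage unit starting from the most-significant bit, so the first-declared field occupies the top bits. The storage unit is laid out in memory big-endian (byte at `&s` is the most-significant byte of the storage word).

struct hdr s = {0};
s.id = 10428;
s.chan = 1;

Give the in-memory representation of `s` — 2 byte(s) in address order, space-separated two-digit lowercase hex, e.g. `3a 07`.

id:14 = 10428 → 0x28bc << 2 → word 0xa2f0
chan:2 = 1 → 0x1 << 0 → word 0xa2f1
word = 0xa2f1 → big-endian bytes:
  [0]=0xa2  [1]=0xf1

a2 f1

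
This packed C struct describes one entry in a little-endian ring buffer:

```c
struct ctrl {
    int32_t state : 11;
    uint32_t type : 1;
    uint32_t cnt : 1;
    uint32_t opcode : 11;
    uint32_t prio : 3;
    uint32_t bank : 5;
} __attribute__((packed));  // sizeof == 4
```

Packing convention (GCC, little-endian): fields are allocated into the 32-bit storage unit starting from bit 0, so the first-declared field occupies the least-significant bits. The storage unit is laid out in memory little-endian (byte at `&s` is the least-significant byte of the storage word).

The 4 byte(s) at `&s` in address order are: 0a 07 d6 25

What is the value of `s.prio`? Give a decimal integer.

5

[0]=0x0a [1]=0x07 [2]=0xd6 [3]=0x25 (little-endian) → word 0x25d6070a
state:11 @ bit 0 → (0x25d6070a>>0)&0x7ff = 0x70a
type:1 @ bit 11 → (0x25d6070a>>11)&0x1 = 0x0
cnt:1 @ bit 12 → (0x25d6070a>>12)&0x1 = 0x0
opcode:11 @ bit 13 → (0x25d6070a>>13)&0x7ff = 0x6b0
prio:3 @ bit 24 → (0x25d6070a>>24)&0x7 = 0x5  ←
bank:5 @ bit 27 → (0x25d6070a>>27)&0x1f = 0x4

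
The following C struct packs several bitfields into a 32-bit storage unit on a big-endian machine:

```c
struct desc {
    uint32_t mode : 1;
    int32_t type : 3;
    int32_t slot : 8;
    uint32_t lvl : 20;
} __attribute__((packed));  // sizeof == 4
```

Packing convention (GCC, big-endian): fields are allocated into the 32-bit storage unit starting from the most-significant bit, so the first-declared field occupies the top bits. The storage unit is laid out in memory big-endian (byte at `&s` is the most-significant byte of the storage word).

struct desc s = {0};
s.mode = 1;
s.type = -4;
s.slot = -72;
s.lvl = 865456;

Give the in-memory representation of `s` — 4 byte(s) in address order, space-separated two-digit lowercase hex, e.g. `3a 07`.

cb 8d 34 b0

[31+:1] mode=1 & 0x1 = 0x1; word=0x80000000
[28+:3] type=-4 & 0x7 = 0x4; word=0xc0000000
[20+:8] slot=-72 & 0xff = 0xb8; word=0xcb800000
[0+:20] lvl=865456 & 0xfffff = 0xd34b0; word=0xcb8d34b0
word = 0xcb8d34b0 → big-endian bytes:
  [0]=0xcb  [1]=0x8d  [2]=0x34  [3]=0xb0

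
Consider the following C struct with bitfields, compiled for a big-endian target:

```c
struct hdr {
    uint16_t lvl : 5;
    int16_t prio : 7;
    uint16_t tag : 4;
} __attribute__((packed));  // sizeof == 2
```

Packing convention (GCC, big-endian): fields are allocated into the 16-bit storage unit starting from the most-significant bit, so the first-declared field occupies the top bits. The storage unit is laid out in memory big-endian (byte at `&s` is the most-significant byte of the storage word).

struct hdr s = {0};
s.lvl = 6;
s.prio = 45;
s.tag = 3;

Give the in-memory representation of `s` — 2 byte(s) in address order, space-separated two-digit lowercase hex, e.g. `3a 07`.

32 d3

lvl (5b) val=6 bits=0x6 at bit 11: 0x3000
prio (7b) val=45 bits=0x2d at bit 4: 0x32d0
tag (4b) val=3 bits=0x3 at bit 0: 0x32d3
word = 0x32d3 → big-endian bytes:
  [0]=0x32  [1]=0xd3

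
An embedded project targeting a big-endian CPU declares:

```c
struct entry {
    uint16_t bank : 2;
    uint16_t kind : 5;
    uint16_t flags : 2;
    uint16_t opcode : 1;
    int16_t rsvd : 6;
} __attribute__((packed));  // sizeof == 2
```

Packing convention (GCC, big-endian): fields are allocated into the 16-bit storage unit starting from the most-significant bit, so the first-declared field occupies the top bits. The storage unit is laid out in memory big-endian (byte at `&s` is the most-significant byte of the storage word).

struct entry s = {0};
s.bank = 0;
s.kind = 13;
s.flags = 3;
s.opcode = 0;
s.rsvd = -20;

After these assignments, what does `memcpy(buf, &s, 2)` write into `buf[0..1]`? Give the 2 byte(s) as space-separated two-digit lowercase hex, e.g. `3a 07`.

1b ac

[14+:2] bank=0 & 0x3 = 0x0; word=0x0000
[9+:5] kind=13 & 0x1f = 0xd; word=0x1a00
[7+:2] flags=3 & 0x3 = 0x3; word=0x1b80
[6+:1] opcode=0 & 0x1 = 0x0; word=0x1b80
[0+:6] rsvd=-20 & 0x3f = 0x2c; word=0x1bac
word = 0x1bac → big-endian bytes:
  [0]=0x1b  [1]=0xac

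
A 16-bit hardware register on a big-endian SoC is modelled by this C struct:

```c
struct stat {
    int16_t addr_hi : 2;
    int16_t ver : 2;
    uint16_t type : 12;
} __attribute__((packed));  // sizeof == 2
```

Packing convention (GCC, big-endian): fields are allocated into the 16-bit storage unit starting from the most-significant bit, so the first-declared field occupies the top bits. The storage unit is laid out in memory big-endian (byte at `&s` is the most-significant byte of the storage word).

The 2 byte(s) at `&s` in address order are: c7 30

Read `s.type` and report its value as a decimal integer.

1840

[0]=0xc7 [1]=0x30 (big-endian) → word 0xc730
addr_hi [14+:2] = (word>>14) & 0x3 = 3
ver [12+:2] = (word>>12) & 0x3 = 0
type [0+:12] = (word>>0) & 0xfff = 1840  ←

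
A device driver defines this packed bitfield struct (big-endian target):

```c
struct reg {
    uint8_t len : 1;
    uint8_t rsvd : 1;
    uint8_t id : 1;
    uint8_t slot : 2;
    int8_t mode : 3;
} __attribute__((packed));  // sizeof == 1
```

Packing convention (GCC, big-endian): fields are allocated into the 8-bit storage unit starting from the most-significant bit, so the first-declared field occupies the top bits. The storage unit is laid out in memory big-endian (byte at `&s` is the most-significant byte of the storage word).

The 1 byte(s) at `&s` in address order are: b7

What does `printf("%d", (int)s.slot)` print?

[0]=0xb7 (big-endian) → word 0xb7
len [7+:1] = (word>>7) & 0x1 = 1
rsvd [6+:1] = (word>>6) & 0x1 = 0
id [5+:1] = (word>>5) & 0x1 = 1
slot [3+:2] = (word>>3) & 0x3 = 2  ←
mode [0+:3] = (word>>0) & 0x7 = 7

2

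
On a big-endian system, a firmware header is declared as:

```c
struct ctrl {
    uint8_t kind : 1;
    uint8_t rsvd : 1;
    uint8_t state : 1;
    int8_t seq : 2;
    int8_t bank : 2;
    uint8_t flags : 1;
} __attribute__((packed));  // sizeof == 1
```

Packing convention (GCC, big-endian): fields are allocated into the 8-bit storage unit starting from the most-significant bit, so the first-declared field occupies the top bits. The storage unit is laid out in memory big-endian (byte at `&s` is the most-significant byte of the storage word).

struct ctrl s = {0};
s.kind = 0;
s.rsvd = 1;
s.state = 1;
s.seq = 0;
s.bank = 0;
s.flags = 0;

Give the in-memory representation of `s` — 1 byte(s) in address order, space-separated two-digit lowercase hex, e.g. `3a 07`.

kind (1b) val=0 bits=0x0 at bit 7: 0x00
rsvd (1b) val=1 bits=0x1 at bit 6: 0x40
state (1b) val=1 bits=0x1 at bit 5: 0x60
seq (2b) val=0 bits=0x0 at bit 3: 0x60
bank (2b) val=0 bits=0x0 at bit 1: 0x60
flags (1b) val=0 bits=0x0 at bit 0: 0x60
word = 0x60 → big-endian bytes:
  [0]=0x60

60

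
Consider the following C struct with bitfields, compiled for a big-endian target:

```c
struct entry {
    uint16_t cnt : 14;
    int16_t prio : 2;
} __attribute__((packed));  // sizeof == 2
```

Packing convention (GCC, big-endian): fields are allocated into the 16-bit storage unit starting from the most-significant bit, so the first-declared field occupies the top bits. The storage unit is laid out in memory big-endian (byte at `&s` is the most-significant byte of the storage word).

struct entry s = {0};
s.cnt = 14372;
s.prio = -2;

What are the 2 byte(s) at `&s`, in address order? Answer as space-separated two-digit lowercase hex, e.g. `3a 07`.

e0 92

cnt:14 = 14372 → 0x3824 << 2 → word 0xe090
prio:2 = -2 → 0x2 << 0 → word 0xe092
word = 0xe092 → big-endian bytes:
  [0]=0xe0  [1]=0x92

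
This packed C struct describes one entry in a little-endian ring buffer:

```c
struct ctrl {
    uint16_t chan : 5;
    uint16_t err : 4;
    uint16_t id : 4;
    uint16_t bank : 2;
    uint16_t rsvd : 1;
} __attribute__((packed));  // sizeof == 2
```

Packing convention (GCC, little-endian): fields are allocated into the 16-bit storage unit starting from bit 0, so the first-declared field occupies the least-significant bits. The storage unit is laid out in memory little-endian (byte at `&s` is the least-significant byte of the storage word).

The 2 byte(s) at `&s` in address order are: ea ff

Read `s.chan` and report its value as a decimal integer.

[0]=0xea [1]=0xff (little-endian) → word 0xffea
chan [0+:5] = (word>>0) & 0x1f = 10  ←
err [5+:4] = (word>>5) & 0xf = 15
id [9+:4] = (word>>9) & 0xf = 15
bank [13+:2] = (word>>13) & 0x3 = 3
rsvd [15+:1] = (word>>15) & 0x1 = 1

10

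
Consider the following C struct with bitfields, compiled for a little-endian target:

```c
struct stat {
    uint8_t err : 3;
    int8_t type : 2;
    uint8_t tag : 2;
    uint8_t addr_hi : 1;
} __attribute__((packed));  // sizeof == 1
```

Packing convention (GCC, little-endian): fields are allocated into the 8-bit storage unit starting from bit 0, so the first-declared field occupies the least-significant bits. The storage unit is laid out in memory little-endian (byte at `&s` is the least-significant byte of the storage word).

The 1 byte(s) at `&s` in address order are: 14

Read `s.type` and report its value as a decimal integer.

-2

[0]=0x14 (little-endian) → word 0x14
err:3 @ bit 0 → (0x14>>0)&0x7 = 0x4
type:2 @ bit 3 → (0x14>>3)&0x3 = 0x2  ←
tag:2 @ bit 5 → (0x14>>5)&0x3 = 0x0
addr_hi:1 @ bit 7 → (0x14>>7)&0x1 = 0x0
type signed 2b, MSB=1: 2 - 4 = -2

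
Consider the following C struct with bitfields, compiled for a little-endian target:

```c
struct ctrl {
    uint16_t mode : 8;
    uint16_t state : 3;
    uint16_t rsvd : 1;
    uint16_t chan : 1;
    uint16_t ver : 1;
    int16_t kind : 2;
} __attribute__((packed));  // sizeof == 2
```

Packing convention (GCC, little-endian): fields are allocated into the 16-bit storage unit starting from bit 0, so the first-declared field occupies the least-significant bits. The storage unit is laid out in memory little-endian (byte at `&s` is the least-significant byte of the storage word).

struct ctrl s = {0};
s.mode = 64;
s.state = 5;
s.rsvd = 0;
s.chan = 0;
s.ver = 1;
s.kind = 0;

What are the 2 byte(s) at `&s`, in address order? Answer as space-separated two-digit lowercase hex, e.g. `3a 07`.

40 25

mode (8b) val=64 bits=0x40 at bit 0: 0x0040
state (3b) val=5 bits=0x5 at bit 8: 0x0540
rsvd (1b) val=0 bits=0x0 at bit 11: 0x0540
chan (1b) val=0 bits=0x0 at bit 12: 0x0540
ver (1b) val=1 bits=0x1 at bit 13: 0x2540
kind (2b) val=0 bits=0x0 at bit 14: 0x2540
word = 0x2540 → little-endian bytes:
  [0]=0x40  [1]=0x25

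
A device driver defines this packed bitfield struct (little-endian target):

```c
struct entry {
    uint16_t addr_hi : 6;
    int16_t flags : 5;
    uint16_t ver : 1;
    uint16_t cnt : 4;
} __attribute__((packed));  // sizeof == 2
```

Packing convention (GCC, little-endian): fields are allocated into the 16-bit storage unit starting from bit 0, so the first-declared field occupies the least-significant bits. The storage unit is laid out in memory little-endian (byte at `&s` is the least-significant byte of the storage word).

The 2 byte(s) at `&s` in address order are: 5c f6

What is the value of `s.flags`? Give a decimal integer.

[0]=0x5c [1]=0xf6 (little-endian) → word 0xf65c
addr_hi [0+:6] = (word>>0) & 0x3f = 28
flags [6+:5] = (word>>6) & 0x1f = 25  ←
ver [11+:1] = (word>>11) & 0x1 = 0
cnt [12+:4] = (word>>12) & 0xf = 15
flags signed 5b, MSB=1: 25 - 32 = -7

-7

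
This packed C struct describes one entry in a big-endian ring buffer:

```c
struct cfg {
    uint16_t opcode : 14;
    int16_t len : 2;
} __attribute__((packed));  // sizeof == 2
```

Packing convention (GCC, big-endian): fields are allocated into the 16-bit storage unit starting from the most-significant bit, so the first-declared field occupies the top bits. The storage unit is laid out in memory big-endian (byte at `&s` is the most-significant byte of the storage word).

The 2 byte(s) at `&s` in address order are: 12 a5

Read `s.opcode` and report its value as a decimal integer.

1193

[0]=0x12 [1]=0xa5 (big-endian) → word 0x12a5
opcode [2+:14] = (word>>2) & 0x3fff = 1193  ←
len [0+:2] = (word>>0) & 0x3 = 1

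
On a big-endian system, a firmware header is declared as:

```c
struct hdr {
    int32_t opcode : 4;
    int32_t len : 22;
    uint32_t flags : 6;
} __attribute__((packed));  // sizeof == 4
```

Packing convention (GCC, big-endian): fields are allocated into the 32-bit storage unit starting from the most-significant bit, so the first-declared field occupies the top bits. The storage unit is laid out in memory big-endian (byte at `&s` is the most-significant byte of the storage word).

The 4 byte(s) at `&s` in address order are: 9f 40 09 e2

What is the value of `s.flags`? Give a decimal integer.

[0]=0x9f [1]=0x40 [2]=0x09 [3]=0xe2 (big-endian) → word 0x9f4009e2
opcode:4 @ bit 28 → (0x9f4009e2>>28)&0xf = 0x9
len:22 @ bit 6 → (0x9f4009e2>>6)&0x3fffff = 0x3d0027
flags:6 @ bit 0 → (0x9f4009e2>>0)&0x3f = 0x22  ←

34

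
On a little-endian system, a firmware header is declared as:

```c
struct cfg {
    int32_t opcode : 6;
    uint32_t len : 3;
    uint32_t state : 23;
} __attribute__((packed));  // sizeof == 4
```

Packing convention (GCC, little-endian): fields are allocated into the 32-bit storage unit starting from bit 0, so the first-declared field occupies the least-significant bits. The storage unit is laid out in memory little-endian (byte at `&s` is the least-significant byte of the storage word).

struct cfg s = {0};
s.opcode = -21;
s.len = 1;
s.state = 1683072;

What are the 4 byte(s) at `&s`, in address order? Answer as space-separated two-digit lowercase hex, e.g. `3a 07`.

[0+:6] opcode=-21 & 0x3f = 0x2b; word=0x0000002b
[6+:3] len=1 & 0x7 = 0x1; word=0x0000006b
[9+:23] state=1683072 & 0x7fffff = 0x19ae80; word=0x335d006b
word = 0x335d006b → little-endian bytes:
  [0]=0x6b  [1]=0x00  [2]=0x5d  [3]=0x33

6b 00 5d 33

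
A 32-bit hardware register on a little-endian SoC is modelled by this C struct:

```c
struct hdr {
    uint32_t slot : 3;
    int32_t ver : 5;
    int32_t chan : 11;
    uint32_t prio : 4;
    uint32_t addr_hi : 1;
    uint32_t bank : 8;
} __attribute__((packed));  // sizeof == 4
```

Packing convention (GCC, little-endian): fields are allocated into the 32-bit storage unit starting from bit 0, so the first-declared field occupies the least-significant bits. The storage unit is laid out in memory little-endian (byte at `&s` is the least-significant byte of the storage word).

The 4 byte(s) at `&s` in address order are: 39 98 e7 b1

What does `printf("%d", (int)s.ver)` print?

7

[0]=0x39 [1]=0x98 [2]=0xe7 [3]=0xb1 (little-endian) → word 0xb1e79839
slot [0+:3] = (word>>0) & 0x7 = 1
ver [3+:5] = (word>>3) & 0x1f = 7  ←
chan [8+:11] = (word>>8) & 0x7ff = 1944
prio [19+:4] = (word>>19) & 0xf = 12
addr_hi [23+:1] = (word>>23) & 0x1 = 1
bank [24+:8] = (word>>24) & 0xff = 177
ver signed 5b, MSB=0: value = 7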